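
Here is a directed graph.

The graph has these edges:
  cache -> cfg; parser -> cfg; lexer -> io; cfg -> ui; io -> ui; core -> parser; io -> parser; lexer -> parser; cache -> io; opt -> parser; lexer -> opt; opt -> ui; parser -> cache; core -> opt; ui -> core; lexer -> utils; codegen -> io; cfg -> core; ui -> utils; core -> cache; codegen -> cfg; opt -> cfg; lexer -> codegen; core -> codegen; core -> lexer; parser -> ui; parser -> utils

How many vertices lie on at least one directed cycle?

A vertex is on a directed cycle iff it belongs to a strongly connected component of size ≥ 2 (or has a self-loop).
The vertices on cycles are {io, ui, cfg, opt, core, cache, lexer, parser, codegen} — 9 in total.

9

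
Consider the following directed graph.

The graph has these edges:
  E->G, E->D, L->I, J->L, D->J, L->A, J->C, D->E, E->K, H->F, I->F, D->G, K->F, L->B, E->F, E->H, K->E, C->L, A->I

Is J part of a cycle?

J lies on a cycle iff there is a path from J back to itself.
Exploring from J, it never reaches itself; equivalently, its strongly connected component is a singleton.

No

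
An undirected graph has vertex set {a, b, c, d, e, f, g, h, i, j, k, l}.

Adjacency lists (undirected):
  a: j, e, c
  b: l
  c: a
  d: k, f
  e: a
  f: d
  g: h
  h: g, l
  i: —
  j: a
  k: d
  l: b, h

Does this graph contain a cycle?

No

DFS, tracking each vertex's parent; an edge to a visited non-parent vertex closes a cycle.
Start from a:
visit a (parent –)
  visit j (parent a)
    j–a: parent, skip
  visit e (parent a)
    e–a: parent, skip
  visit c (parent a)
    c–a: parent, skip
visit b (parent –)
  visit l (parent b)
    l–b: parent, skip
    visit h (parent l)
      visit g (parent h)
        g–h: parent, skip
      h–l: parent, skip
visit d (parent –)
  visit k (parent d)
    k–d: parent, skip
  visit f (parent d)
    f–d: parent, skip
visit i (parent –)
No non-parent visited neighbor found — the graph is a forest.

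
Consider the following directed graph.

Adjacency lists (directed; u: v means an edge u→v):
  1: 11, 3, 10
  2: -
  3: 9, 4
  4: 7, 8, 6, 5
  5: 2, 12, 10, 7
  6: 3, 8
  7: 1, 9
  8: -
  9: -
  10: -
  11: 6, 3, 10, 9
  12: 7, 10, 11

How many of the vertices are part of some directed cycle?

A vertex is on a directed cycle iff it belongs to a strongly connected component of size ≥ 2 (or has a self-loop).
The vertices on cycles are {1, 3, 4, 5, 6, 7, 11, 12} — 8 in total.

8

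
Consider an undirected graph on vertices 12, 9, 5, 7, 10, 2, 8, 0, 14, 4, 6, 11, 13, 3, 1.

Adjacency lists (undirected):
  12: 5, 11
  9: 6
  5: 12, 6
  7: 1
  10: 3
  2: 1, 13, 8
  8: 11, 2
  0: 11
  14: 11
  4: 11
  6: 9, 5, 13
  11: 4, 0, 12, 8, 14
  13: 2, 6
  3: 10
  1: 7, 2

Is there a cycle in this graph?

DFS, tracking each vertex's parent; an edge to a visited non-parent vertex closes a cycle.
Start from 11:
visit 11 (parent –)
  visit 4 (parent 11)
    4–11: parent, skip
  visit 0 (parent 11)
    0–11: parent, skip
  visit 12 (parent 11)
    visit 5 (parent 12)
      5–12: parent, skip
      visit 6 (parent 5)
        visit 9 (parent 6)
          9–6: parent, skip
        6–5: parent, skip
        visit 13 (parent 6)
          visit 2 (parent 13)
            visit 1 (parent 2)
              visit 7 (parent 1)
                7–1: parent, skip
              1–2: parent, skip
            2–13: parent, skip
            visit 8 (parent 2)
              8–11: 11 visited and ≠ parent → cycle
Cycle: 11 – 12 – 5 – 6 – 13 – 2 – 8 – 11.

Yes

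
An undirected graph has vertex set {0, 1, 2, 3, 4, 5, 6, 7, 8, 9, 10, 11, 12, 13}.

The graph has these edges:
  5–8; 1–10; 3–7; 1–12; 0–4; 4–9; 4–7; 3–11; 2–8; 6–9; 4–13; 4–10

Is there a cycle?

No

DFS, tracking each vertex's parent; an edge to a visited non-parent vertex closes a cycle.
Start from 0:
visit 0 (parent –)
  visit 4 (parent 0)
    visit 10 (parent 4)
      visit 1 (parent 10)
        visit 12 (parent 1)
          12–1: parent, skip
        1–10: parent, skip
      10–4: parent, skip
    visit 9 (parent 4)
      9–4: parent, skip
      visit 6 (parent 9)
        6–9: parent, skip
    visit 13 (parent 4)
      13–4: parent, skip
    visit 7 (parent 4)
      7–4: parent, skip
      visit 3 (parent 7)
        visit 11 (parent 3)
          11–3: parent, skip
        3–7: parent, skip
    4–0: parent, skip
visit 2 (parent –)
  visit 8 (parent 2)
    visit 5 (parent 8)
      5–8: parent, skip
    8–2: parent, skip
No non-parent visited neighbor found — the graph is a forest.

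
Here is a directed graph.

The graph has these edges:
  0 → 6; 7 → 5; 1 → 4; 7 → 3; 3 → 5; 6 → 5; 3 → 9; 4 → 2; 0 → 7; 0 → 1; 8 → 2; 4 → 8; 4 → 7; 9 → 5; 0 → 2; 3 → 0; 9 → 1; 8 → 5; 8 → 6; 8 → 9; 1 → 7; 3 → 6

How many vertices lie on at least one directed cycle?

A vertex is on a directed cycle iff it belongs to a strongly connected component of size ≥ 2 (or has a self-loop).
The vertices on cycles are {0, 1, 3, 4, 7, 8, 9} — 7 in total.

7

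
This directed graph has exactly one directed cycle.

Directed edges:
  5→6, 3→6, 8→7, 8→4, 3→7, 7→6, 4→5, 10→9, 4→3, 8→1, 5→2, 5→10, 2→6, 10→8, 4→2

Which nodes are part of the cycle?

DFS with gray/black marking from 10:
10 gray
  8 gray
    1 gray
    1 black
    7 gray
      6 gray
      6 black
    7 black
    4 gray
      3 gray
        3→7: 7 black — skip
        3→6: 6 black — skip
      3 black
      5 gray
        5→10: 10 is gray → back edge
Back edge closes the cycle 10 → 8 → 4 → 5 → 10; its vertices are {4, 5, 8, 10}.

4, 5, 8, 10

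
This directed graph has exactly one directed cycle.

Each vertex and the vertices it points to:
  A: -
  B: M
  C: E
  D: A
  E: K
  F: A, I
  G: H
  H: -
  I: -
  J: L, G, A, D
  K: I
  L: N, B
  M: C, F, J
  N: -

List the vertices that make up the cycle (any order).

DFS with gray/black marking from M:
M gray
  C gray
    E gray
      K gray
        I gray
        I black
      K black
    E black
  C black
  F gray
    A gray
    A black
    F→I: I black — skip
  F black
  J gray
    L gray
      N gray
      N black
      B gray
        B→M: M is gray → back edge
Back edge closes the cycle M → J → L → B → M; its vertices are {B, J, L, M}.

B, J, L, M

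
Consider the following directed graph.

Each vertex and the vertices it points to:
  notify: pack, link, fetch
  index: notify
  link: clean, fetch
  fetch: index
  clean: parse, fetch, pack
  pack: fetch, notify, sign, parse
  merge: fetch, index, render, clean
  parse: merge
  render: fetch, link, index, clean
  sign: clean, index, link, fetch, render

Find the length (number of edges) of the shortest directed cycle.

2

For each vertex v, BFS finds the shortest path from v back to v.
The shortest such closed walk is pack → notify → pack, length 2.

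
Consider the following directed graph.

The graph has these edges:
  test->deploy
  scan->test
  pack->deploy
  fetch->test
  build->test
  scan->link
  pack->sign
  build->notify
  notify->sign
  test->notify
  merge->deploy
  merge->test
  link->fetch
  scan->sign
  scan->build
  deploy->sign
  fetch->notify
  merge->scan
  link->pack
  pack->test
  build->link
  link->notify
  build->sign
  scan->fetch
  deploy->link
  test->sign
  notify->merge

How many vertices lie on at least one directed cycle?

A vertex is on a directed cycle iff it belongs to a strongly connected component of size ≥ 2 (or has a self-loop).
The vertices on cycles are {link, pack, scan, test, build, fetch, merge, deploy, notify} — 9 in total.

9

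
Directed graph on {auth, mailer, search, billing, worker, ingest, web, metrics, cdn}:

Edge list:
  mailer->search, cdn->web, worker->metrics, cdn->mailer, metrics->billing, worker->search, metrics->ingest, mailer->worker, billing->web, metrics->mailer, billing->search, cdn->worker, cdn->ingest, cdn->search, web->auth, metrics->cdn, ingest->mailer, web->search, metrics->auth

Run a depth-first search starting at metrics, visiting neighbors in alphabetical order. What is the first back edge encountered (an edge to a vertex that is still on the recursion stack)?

worker->metrics

DFS from metrics (visiting neighbors in alphabetical order); mark gray on enter, black on exit:
metrics gray
  auth gray
  auth black
  billing gray
    search gray
    search black
    web gray
      web→auth: auth black — skip
      web→search: search black — skip
    web black
  billing black
  cdn gray
    ingest gray
      mailer gray
        mailer→search: search black — skip
        worker gray
          worker→metrics: metrics is gray → back edge
First back edge: worker → metrics.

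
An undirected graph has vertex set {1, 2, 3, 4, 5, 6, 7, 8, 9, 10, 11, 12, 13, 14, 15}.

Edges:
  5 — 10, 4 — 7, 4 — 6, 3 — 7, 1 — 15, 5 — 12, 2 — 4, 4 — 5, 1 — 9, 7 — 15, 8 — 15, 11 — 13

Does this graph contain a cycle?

DFS, tracking each vertex's parent; an edge to a visited non-parent vertex closes a cycle.
Start from 13:
visit 13 (parent –)
  visit 11 (parent 13)
    11–13: parent, skip
visit 1 (parent –)
  visit 15 (parent 1)
    15–1: parent, skip
    visit 8 (parent 15)
      8–15: parent, skip
    visit 7 (parent 15)
      visit 4 (parent 7)
        visit 2 (parent 4)
          2–4: parent, skip
        4–7: parent, skip
        visit 5 (parent 4)
          visit 12 (parent 5)
            12–5: parent, skip
          5–4: parent, skip
          visit 10 (parent 5)
            10–5: parent, skip
        visit 6 (parent 4)
          6–4: parent, skip
      visit 3 (parent 7)
        3–7: parent, skip
      7–15: parent, skip
  visit 9 (parent 1)
    9–1: parent, skip
visit 14 (parent –)
No non-parent visited neighbor found — the graph is a forest.

No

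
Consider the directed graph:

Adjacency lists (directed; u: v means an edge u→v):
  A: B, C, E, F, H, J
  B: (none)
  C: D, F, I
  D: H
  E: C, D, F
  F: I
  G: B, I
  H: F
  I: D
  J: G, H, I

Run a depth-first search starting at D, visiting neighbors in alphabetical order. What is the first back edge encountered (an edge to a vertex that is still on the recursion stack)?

I→D

DFS from D (visiting neighbors in alphabetical order); mark gray on enter, black on exit:
D gray
  H gray
    F gray
      I gray
        I→D: D is gray → back edge
First back edge: I → D.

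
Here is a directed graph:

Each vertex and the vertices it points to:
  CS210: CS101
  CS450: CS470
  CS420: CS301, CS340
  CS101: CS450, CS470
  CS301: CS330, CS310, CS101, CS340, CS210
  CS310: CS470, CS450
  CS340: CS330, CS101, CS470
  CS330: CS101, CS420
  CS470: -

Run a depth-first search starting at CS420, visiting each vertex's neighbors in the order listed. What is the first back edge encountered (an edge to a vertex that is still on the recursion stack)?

DFS from CS420 (visiting each vertex's neighbors in the order listed); mark gray on enter, black on exit:
CS420 gray
  CS301 gray
    CS330 gray
      CS101 gray
        CS450 gray
          CS470 gray
          CS470 black
        CS450 black
        CS101→CS470: CS470 black — skip
      CS101 black
      CS330→CS420: CS420 is gray → back edge
First back edge: CS330 → CS420.

CS330->CS420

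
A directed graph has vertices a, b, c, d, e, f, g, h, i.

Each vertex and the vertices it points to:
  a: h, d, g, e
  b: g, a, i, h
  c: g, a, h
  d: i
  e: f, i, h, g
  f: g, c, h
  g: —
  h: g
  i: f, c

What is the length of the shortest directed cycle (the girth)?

4

For each vertex v, BFS finds the shortest path from v back to v.
The shortest such closed walk is i → c → a → d → i, length 4.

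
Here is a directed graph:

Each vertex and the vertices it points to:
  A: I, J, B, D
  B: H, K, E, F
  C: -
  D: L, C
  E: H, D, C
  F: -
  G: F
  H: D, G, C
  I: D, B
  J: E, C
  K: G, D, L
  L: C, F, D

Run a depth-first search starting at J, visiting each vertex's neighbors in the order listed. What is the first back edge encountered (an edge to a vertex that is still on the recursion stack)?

DFS from J (visiting each vertex's neighbors in the order listed); mark gray on enter, black on exit:
J gray
  E gray
    H gray
      D gray
        L gray
          C gray
          C black
          F gray
          F black
          L→D: D is gray → back edge
First back edge: L → D.

L->D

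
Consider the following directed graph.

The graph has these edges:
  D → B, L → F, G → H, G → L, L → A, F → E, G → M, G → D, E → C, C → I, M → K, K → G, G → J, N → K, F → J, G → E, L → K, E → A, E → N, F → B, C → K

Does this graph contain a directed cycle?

DFS with white/gray/black marking, starting from J:
J gray
J black
A gray
A black
B gray
B black
C gray
  K gray
    G gray
      E gray
        E→A: A black — skip
        E→C: C is gray → back edge
Back edge found, so a cycle exists: C → K → G → E → C.

Yes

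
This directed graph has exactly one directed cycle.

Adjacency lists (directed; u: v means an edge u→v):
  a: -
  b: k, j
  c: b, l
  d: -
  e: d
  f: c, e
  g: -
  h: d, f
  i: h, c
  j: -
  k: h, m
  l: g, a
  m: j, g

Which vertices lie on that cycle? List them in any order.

DFS with gray/black marking from h:
h gray
  d gray
  d black
  f gray
    c gray
      b gray
        k gray
          k→h: h is gray → back edge
Back edge closes the cycle h → f → c → b → k → h; its vertices are {b, c, f, h, k}.

b, c, f, h, k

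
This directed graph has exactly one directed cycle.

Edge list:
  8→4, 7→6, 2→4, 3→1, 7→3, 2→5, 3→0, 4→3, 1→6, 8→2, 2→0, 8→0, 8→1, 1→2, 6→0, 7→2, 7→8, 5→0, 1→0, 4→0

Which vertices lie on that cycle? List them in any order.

DFS with gray/black marking from 1:
1 gray
  2 gray
    4 gray
      0 gray
      0 black
      3 gray
        3→0: 0 black — skip
        3→1: 1 is gray → back edge
Back edge closes the cycle 1 → 2 → 4 → 3 → 1; its vertices are {1, 2, 3, 4}.

1, 2, 3, 4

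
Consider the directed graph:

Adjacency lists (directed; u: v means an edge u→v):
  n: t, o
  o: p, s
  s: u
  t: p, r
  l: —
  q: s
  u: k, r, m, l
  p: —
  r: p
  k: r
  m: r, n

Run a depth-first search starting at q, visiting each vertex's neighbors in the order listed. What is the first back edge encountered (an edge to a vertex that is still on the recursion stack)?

o->s

DFS from q (visiting each vertex's neighbors in the order listed); mark gray on enter, black on exit:
q gray
  s gray
    u gray
      k gray
        r gray
          p gray
          p black
        r black
      k black
      u→r: r black — skip
      m gray
        m→r: r black — skip
        n gray
          t gray
            t→p: p black — skip
            t→r: r black — skip
          t black
          o gray
            o→p: p black — skip
            o→s: s is gray → back edge
First back edge: o → s.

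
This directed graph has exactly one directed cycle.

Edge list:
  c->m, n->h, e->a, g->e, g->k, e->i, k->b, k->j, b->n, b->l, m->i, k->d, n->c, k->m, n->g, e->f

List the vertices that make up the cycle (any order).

b, g, k, n

DFS with gray/black marking from n:
n gray
  g gray
    e gray
      a gray
      a black
      f gray
      f black
      i gray
      i black
    e black
    k gray
      b gray
        l gray
        l black
        b→n: n is gray → back edge
Back edge closes the cycle n → g → k → b → n; its vertices are {b, g, k, n}.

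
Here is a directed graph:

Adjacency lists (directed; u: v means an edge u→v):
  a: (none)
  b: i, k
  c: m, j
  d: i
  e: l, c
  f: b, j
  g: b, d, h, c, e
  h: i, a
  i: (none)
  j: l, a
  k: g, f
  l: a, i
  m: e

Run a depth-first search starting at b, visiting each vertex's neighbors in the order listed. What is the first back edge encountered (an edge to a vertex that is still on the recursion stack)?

DFS from b (visiting each vertex's neighbors in the order listed); mark gray on enter, black on exit:
b gray
  i gray
  i black
  k gray
    g gray
      g→b: b is gray → back edge
First back edge: g → b.

g->b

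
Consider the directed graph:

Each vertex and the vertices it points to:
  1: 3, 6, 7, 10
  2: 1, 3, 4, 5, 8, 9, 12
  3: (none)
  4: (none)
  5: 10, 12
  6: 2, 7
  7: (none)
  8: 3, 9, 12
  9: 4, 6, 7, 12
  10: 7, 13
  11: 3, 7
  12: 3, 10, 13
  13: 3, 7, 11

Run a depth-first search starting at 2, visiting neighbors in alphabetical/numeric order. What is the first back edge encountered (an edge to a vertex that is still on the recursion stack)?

DFS from 2 (visiting neighbors in alphabetical/numeric order); mark gray on enter, black on exit:
2 gray
  1 gray
    3 gray
    3 black
    6 gray
      6→2: 2 is gray → back edge
First back edge: 6 → 2.

6->2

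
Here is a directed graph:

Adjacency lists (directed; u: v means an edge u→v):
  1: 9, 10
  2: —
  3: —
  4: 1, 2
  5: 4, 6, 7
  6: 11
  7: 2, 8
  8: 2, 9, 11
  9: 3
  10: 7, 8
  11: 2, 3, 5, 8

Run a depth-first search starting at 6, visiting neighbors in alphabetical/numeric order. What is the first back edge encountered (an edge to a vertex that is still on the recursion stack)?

DFS from 6 (visiting neighbors in alphabetical/numeric order); mark gray on enter, black on exit:
6 gray
  11 gray
    2 gray
    2 black
    3 gray
    3 black
    5 gray
      4 gray
        1 gray
          9 gray
            9→3: 3 black — skip
          9 black
          10 gray
            7 gray
              7→2: 2 black — skip
              8 gray
                8→2: 2 black — skip
                8→9: 9 black — skip
                8→11: 11 is gray → back edge
First back edge: 8 → 11.

8->11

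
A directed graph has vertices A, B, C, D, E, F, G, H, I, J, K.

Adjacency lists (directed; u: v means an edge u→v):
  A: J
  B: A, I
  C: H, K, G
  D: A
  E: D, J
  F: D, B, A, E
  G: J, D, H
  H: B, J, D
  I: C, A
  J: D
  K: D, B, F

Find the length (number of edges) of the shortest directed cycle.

For each vertex v, BFS finds the shortest path from v back to v.
The shortest such closed walk is A → J → D → A, length 3.

3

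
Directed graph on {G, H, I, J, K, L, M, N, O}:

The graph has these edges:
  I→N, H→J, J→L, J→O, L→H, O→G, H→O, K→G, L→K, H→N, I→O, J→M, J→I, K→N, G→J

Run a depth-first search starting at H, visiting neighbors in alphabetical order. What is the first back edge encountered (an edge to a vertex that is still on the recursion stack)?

DFS from H (visiting neighbors in alphabetical order); mark gray on enter, black on exit:
H gray
  J gray
    I gray
      N gray
      N black
      O gray
        G gray
          G→J: J is gray → back edge
First back edge: G → J.

G->J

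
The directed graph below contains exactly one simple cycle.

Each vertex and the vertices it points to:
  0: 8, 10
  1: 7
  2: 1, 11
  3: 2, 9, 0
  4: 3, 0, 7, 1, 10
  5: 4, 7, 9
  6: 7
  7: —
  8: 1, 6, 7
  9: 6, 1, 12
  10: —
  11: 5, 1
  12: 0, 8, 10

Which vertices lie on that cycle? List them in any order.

2, 3, 4, 5, 11

DFS with gray/black marking from 5:
5 gray
  4 gray
    3 gray
      2 gray
        1 gray
          7 gray
          7 black
        1 black
        11 gray
          11→5: 5 is gray → back edge
Back edge closes the cycle 5 → 4 → 3 → 2 → 11 → 5; its vertices are {2, 3, 4, 5, 11}.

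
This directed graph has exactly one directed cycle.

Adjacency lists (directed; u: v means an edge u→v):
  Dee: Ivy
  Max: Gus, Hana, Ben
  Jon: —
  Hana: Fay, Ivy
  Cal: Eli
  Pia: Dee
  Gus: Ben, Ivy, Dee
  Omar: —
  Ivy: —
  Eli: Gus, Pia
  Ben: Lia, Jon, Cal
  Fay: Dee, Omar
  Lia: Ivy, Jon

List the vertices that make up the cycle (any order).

DFS with gray/black marking from Ben:
Ben gray
  Lia gray
    Ivy gray
    Ivy black
    Jon gray
    Jon black
  Lia black
  Ben→Jon: Jon black — skip
  Cal gray
    Eli gray
      Gus gray
        Gus→Ben: Ben is gray → back edge
Back edge closes the cycle Ben → Cal → Eli → Gus → Ben; its vertices are {Ben, Cal, Eli, Gus}.

Ben, Cal, Eli, Gus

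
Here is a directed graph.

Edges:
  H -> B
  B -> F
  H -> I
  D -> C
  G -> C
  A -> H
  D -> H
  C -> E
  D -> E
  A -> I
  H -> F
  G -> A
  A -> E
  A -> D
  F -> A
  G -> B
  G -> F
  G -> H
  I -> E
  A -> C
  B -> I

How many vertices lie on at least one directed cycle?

5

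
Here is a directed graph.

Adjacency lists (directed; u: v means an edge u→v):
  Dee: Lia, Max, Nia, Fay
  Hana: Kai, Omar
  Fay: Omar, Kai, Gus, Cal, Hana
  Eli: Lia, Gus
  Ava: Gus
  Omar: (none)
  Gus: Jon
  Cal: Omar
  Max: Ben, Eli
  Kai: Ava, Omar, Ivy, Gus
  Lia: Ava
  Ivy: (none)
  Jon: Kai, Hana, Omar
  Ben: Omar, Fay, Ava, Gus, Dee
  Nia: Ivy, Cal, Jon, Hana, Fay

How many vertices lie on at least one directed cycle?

A vertex is on a directed cycle iff it belongs to a strongly connected component of size ≥ 2 (or has a self-loop).
The vertices on cycles are {Ava, Ben, Dee, Gus, Jon, Kai, Max, Hana} — 8 in total.

8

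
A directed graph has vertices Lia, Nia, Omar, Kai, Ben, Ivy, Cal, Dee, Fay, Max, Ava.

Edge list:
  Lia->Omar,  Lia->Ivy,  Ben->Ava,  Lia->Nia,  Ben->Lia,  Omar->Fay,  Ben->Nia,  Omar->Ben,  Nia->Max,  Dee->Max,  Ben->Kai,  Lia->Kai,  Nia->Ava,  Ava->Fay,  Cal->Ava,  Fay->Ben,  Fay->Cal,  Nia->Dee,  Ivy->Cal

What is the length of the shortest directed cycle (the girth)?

3

For each vertex v, BFS finds the shortest path from v back to v.
The shortest such closed walk is Omar → Ben → Lia → Omar, length 3.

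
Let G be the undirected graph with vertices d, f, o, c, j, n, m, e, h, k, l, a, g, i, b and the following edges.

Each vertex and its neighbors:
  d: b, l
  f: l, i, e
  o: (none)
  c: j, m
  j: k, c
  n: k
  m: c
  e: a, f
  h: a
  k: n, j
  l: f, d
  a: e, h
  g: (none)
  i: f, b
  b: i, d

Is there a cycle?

Yes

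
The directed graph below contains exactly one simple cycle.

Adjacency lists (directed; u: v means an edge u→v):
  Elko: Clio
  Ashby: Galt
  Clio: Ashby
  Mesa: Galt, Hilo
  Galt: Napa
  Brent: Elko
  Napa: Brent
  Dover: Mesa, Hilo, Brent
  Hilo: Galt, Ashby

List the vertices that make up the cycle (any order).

DFS with gray/black marking from Brent:
Brent gray
  Elko gray
    Clio gray
      Ashby gray
        Galt gray
          Napa gray
            Napa→Brent: Brent is gray → back edge
Back edge closes the cycle Brent → Elko → Clio → Ashby → Galt → Napa → Brent; its vertices are {Clio, Elko, Galt, Napa, Ashby, Brent}.

Clio, Elko, Galt, Napa, Ashby, Brent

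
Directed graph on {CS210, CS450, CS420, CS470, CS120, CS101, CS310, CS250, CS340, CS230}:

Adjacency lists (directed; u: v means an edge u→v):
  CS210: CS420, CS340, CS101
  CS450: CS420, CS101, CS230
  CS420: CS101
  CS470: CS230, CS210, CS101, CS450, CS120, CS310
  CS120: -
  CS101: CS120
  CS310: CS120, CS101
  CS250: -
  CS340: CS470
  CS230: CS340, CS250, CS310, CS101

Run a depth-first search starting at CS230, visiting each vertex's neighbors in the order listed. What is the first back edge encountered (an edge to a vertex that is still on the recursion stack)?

CS470->CS230

DFS from CS230 (visiting each vertex's neighbors in the order listed); mark gray on enter, black on exit:
CS230 gray
  CS340 gray
    CS470 gray
      CS470→CS230: CS230 is gray → back edge
First back edge: CS470 → CS230.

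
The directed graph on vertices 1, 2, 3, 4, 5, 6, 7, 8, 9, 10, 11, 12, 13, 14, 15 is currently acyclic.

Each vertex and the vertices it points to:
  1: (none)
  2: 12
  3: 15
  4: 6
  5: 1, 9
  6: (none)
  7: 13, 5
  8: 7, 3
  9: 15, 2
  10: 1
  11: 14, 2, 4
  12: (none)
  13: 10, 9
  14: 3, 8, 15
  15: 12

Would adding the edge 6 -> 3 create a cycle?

Adding 6→3 creates a cycle iff 3 can already reach 6.
Explore from 3: no path reaches 6. The graph stays acyclic.

No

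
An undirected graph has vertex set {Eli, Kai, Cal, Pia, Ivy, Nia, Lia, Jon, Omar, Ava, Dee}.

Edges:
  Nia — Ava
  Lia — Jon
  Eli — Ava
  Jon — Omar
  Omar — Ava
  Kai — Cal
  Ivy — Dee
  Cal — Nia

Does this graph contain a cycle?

No

DFS, tracking each vertex's parent; an edge to a visited non-parent vertex closes a cycle.
Start from Cal:
visit Cal (parent –)
  visit Kai (parent Cal)
    Kai–Cal: parent, skip
  visit Nia (parent Cal)
    Nia–Cal: parent, skip
    visit Ava (parent Nia)
      Ava–Nia: parent, skip
      visit Eli (parent Ava)
        Eli–Ava: parent, skip
      visit Omar (parent Ava)
        visit Jon (parent Omar)
          visit Lia (parent Jon)
            Lia–Jon: parent, skip
          Jon–Omar: parent, skip
        Omar–Ava: parent, skip
visit Pia (parent –)
visit Ivy (parent –)
  visit Dee (parent Ivy)
    Dee–Ivy: parent, skip
No non-parent visited neighbor found — the graph is a forest.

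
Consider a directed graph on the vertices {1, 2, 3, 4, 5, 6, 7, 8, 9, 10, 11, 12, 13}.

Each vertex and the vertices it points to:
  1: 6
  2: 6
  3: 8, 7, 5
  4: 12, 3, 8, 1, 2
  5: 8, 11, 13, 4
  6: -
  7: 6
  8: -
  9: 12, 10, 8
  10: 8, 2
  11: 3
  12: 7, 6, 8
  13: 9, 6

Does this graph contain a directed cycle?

Yes

DFS with white/gray/black marking, starting from 1:
1 gray
  6 gray
  6 black
1 black
2 gray
  2→6: 6 black — skip
2 black
3 gray
  8 gray
  8 black
  7 gray
    7→6: 6 black — skip
  7 black
  5 gray
    5→8: 8 black — skip
    11 gray
      11→3: 3 is gray → back edge
Back edge found, so a cycle exists: 3 → 5 → 11 → 3.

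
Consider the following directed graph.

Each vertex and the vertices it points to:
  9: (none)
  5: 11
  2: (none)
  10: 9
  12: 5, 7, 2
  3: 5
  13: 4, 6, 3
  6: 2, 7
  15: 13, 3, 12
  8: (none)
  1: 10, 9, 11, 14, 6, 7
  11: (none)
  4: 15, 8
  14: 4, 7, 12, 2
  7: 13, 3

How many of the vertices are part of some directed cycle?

6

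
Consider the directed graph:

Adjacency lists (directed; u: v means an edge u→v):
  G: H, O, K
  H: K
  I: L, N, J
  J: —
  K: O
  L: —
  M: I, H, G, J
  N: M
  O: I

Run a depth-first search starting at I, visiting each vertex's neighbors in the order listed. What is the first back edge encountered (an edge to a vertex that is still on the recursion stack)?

M→I

DFS from I (visiting each vertex's neighbors in the order listed); mark gray on enter, black on exit:
I gray
  L gray
  L black
  N gray
    M gray
      M→I: I is gray → back edge
First back edge: M → I.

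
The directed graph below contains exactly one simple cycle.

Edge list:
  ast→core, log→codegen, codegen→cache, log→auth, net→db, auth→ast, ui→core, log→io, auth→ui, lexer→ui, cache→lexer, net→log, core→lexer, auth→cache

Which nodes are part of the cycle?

DFS with gray/black marking from ui:
ui gray
  core gray
    lexer gray
      lexer→ui: ui is gray → back edge
Back edge closes the cycle ui → core → lexer → ui; its vertices are {ui, core, lexer}.

ui, core, lexer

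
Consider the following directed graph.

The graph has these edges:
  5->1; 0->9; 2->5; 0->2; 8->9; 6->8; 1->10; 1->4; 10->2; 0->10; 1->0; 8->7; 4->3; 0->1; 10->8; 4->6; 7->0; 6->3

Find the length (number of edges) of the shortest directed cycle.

For each vertex v, BFS finds the shortest path from v back to v.
The shortest such closed walk is 1 → 0 → 1, length 2.

2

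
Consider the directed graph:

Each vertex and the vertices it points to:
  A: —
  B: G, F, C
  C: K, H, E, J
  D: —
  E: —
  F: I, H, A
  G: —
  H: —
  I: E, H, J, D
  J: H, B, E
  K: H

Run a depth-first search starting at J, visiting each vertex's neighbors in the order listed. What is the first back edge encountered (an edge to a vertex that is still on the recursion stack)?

DFS from J (visiting each vertex's neighbors in the order listed); mark gray on enter, black on exit:
J gray
  H gray
  H black
  B gray
    G gray
    G black
    F gray
      I gray
        E gray
        E black
        I→H: H black — skip
        I→J: J is gray → back edge
First back edge: I → J.

I->J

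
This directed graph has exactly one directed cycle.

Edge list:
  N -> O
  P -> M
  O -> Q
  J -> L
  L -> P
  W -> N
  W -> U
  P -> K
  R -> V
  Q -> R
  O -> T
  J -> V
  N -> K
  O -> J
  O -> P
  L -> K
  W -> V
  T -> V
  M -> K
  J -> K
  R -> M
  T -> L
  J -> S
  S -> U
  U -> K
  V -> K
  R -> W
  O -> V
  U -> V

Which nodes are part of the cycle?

DFS with gray/black marking from O:
O gray
  J gray
    K gray
    K black
    V gray
      V→K: K black — skip
    V black
    L gray
      L→K: K black — skip
      P gray
        M gray
          M→K: K black — skip
        M black
        P→K: K black — skip
      P black
    L black
    S gray
      U gray
        U→K: K black — skip
        U→V: V black — skip
      U black
    S black
  J black
  O→P: P black — skip
  T gray
    T→V: V black — skip
    T→L: L black — skip
  T black
  O→V: V black — skip
  Q gray
    R gray
      R→V: V black — skip
      W gray
        W→V: V black — skip
        W→U: U black — skip
        N gray
          N→K: K black — skip
          N→O: O is gray → back edge
Back edge closes the cycle O → Q → R → W → N → O; its vertices are {N, O, Q, R, W}.

N, O, Q, R, W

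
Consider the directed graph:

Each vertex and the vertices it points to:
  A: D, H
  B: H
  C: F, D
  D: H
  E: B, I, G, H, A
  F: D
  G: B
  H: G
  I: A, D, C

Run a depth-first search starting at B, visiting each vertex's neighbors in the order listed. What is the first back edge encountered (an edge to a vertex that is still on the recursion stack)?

G->B

DFS from B (visiting each vertex's neighbors in the order listed); mark gray on enter, black on exit:
B gray
  H gray
    G gray
      G→B: B is gray → back edge
First back edge: G → B.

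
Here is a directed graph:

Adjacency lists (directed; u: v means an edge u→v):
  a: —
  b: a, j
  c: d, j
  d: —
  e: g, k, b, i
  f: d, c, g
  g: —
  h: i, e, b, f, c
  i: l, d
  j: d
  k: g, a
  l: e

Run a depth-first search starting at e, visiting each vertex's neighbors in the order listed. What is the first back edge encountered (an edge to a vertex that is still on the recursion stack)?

l→e

DFS from e (visiting each vertex's neighbors in the order listed); mark gray on enter, black on exit:
e gray
  g gray
  g black
  k gray
    k→g: g black — skip
    a gray
    a black
  k black
  b gray
    b→a: a black — skip
    j gray
      d gray
      d black
    j black
  b black
  i gray
    l gray
      l→e: e is gray → back edge
First back edge: l → e.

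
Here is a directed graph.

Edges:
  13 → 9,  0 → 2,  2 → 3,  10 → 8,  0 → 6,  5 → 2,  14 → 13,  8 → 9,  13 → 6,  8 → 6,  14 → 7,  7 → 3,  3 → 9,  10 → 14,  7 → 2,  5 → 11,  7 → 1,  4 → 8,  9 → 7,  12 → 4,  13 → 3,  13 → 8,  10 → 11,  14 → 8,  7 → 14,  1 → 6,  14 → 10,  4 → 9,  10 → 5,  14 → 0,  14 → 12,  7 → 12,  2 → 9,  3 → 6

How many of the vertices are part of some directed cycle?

A vertex is on a directed cycle iff it belongs to a strongly connected component of size ≥ 2 (or has a self-loop).
The vertices on cycles are {0, 2, 3, 4, 5, 7, 8, 9, 10, 12, 13, 14} — 12 in total.

12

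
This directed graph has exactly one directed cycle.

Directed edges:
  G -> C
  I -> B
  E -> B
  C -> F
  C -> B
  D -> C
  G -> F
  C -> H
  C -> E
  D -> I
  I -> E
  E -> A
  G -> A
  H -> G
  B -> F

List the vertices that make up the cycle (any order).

C, G, H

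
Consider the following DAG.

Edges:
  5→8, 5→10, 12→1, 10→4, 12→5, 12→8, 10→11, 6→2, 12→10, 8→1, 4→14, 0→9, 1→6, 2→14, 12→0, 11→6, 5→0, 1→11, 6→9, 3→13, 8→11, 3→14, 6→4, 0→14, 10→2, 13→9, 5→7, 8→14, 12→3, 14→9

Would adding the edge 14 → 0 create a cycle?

Yes

Adding 14→0 creates a cycle iff 0 can already reach 14.
Path from 0: 0 → 14.
So 0 → … → 14 → 0 is a cycle.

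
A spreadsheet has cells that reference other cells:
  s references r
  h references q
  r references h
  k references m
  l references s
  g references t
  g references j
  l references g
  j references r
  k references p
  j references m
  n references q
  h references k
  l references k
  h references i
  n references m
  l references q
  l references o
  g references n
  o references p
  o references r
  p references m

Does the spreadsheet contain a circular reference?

No

DFS with white/gray/black marking, starting from t:
t gray
t black
q gray
q black
h gray
  k gray
    m gray
    m black
    p gray
      p→m: m black — skip
    p black
  k black
  h→q: q black — skip
  i gray
  i black
h black
s gray
  r gray
    r→h: h black — skip
  r black
s black
l gray
  g gray
    n gray
      n→m: m black — skip
      n→q: q black — skip
    n black
    j gray
      j→m: m black — skip
      j→r: r black — skip
    j black
    g→t: t black — skip
  g black
  l→k: k black — skip
  l→q: q black — skip
  l→s: s black — skip
  o gray
    o→p: p black — skip
    o→r: r black — skip
  o black
l black
Every edge goes to a white or black vertex — no back edge, so the graph is acyclic.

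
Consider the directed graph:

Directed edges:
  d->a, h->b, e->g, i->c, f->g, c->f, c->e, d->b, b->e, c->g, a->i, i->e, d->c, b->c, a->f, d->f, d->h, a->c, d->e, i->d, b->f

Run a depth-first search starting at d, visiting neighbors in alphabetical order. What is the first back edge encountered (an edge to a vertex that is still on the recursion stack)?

DFS from d (visiting neighbors in alphabetical order); mark gray on enter, black on exit:
d gray
  a gray
    c gray
      e gray
        g gray
        g black
      e black
      f gray
        f→g: g black — skip
      f black
      c→g: g black — skip
    c black
    a→f: f black — skip
    i gray
      i→c: c black — skip
      i→d: d is gray → back edge
First back edge: i → d.

i→d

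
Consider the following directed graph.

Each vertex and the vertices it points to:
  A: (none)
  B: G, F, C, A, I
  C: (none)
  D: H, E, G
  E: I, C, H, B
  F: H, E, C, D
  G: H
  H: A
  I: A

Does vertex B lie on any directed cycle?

B is on a cycle iff B can reach itself via ≥1 edge.
B → F → E → B — yes.

Yes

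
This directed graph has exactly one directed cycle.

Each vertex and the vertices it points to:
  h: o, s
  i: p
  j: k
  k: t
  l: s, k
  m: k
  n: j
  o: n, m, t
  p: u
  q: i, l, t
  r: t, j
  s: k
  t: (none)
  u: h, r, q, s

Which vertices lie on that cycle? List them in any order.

DFS with gray/black marking from u:
u gray
  h gray
    o gray
      n gray
        j gray
          k gray
            t gray
            t black
          k black
        j black
      n black
      m gray
        m→k: k black — skip
      m black
      o→t: t black — skip
    o black
    s gray
      s→k: k black — skip
    s black
  h black
  r gray
    r→t: t black — skip
    r→j: j black — skip
  r black
  q gray
    i gray
      p gray
        p→u: u is gray → back edge
Back edge closes the cycle u → q → i → p → u; its vertices are {i, p, q, u}.

i, p, q, u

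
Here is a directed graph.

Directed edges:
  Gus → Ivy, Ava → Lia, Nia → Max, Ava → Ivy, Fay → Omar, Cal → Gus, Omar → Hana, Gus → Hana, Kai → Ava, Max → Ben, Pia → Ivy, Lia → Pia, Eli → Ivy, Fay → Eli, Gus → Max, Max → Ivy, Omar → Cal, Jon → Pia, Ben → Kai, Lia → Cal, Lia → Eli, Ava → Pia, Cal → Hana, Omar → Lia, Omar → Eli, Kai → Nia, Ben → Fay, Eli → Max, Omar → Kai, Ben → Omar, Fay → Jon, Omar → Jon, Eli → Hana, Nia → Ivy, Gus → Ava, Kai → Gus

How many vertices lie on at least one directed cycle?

A vertex is on a directed cycle iff it belongs to a strongly connected component of size ≥ 2 (or has a self-loop).
The vertices on cycles are {Ava, Ben, Cal, Eli, Fay, Gus, Kai, Lia, Max, Nia, Omar} — 11 in total.

11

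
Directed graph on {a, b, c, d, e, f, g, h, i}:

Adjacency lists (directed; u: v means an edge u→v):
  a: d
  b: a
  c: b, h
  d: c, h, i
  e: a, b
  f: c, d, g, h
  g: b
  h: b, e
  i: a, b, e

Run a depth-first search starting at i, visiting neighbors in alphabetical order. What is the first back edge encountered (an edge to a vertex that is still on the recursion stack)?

DFS from i (visiting neighbors in alphabetical order); mark gray on enter, black on exit:
i gray
  a gray
    d gray
      c gray
        b gray
          b→a: a is gray → back edge
First back edge: b → a.

b->a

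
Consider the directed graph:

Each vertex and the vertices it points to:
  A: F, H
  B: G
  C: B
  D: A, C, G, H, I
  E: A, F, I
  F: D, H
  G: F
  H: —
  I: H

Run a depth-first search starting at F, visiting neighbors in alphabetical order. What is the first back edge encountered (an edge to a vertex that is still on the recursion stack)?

DFS from F (visiting neighbors in alphabetical order); mark gray on enter, black on exit:
F gray
  D gray
    A gray
      A→F: F is gray → back edge
First back edge: A → F.

A->F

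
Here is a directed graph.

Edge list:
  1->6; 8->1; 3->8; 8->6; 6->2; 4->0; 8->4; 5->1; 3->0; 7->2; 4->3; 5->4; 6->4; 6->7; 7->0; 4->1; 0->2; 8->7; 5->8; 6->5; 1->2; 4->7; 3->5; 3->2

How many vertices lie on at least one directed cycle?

6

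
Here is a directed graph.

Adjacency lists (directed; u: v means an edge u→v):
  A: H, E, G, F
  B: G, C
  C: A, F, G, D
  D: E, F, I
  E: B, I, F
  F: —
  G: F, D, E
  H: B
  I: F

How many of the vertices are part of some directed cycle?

A vertex is on a directed cycle iff it belongs to a strongly connected component of size ≥ 2 (or has a self-loop).
The vertices on cycles are {A, B, C, D, E, G, H} — 7 in total.

7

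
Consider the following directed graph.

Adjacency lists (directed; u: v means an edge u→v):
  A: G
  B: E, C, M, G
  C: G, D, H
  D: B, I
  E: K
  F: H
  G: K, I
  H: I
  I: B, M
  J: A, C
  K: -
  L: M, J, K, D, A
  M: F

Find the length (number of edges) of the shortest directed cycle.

3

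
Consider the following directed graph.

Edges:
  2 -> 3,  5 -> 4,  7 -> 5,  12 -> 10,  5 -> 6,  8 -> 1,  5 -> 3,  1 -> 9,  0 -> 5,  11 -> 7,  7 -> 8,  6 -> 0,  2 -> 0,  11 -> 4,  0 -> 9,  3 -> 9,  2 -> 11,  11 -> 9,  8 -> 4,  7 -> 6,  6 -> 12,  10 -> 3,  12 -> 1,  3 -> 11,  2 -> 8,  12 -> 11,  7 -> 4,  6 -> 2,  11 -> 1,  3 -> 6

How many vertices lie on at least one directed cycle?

9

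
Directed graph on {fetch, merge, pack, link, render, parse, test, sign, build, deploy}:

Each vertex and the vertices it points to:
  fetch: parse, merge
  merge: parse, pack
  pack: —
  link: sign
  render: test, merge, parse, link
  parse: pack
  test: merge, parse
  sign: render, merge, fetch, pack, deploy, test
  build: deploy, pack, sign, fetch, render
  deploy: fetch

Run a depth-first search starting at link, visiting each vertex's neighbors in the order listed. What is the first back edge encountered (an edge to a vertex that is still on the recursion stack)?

render->link

DFS from link (visiting each vertex's neighbors in the order listed); mark gray on enter, black on exit:
link gray
  sign gray
    render gray
      test gray
        merge gray
          parse gray
            pack gray
            pack black
          parse black
          merge→pack: pack black — skip
        merge black
        test→parse: parse black — skip
      test black
      render→merge: merge black — skip
      render→parse: parse black — skip
      render→link: link is gray → back edge
First back edge: render → link.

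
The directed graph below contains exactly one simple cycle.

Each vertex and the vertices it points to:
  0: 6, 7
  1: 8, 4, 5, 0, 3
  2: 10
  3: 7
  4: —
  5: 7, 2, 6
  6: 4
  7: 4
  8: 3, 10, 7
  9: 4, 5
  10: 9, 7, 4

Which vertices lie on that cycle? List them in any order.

2, 5, 9, 10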